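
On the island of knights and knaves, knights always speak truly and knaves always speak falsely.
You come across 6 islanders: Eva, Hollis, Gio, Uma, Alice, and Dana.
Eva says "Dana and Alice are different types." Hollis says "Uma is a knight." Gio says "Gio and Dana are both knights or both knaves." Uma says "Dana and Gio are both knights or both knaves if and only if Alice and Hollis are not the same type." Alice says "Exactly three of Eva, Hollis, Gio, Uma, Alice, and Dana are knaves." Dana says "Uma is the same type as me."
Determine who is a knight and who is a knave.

As a knight, Eva's statement "Dana and Alice are different types" should be true; it is.
Hollis is a knight; "Uma is a knight" is true, as required.
As a knight, Gio's statement "Gio and Dana are both knights or both knaves" should be true; it is.
Since Uma is a knight, "Dana and Gio are both knights or both knaves if and only if Alice and Hollis are not the same type" needs to be true, which holds.
Alice is a knave, and the claim "exactly three of Eva, Hollis, Gio, Uma, Alice, and Dana are knaves" is indeed false.
Dana (knight): "Uma is the same type as me" — true. ✓

Eva is a knight, Hollis is a knight, Gio is a knight, Uma is a knight, Alice is a knave, and Dana is a knight.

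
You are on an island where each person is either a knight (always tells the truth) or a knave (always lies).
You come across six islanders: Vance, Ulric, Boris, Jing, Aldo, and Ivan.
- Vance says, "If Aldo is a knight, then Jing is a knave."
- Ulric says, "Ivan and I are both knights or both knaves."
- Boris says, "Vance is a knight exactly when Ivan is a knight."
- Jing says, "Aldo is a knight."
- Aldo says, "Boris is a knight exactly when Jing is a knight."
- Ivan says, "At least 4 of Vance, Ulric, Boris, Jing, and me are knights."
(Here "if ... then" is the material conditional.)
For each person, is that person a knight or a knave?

Vance is a knight, Ulric is a knight, Boris is a knight, Jing is a knave, Aldo is a knave, and Ivan is a knight.

Vance is a knight, so "if Aldo is a knight, then Jing is a knave" must be true — and it is.
Ulric is a knight; "Ivan and I are both knights or both knaves" is true, as required.
As a knight, Boris's statement "Vance is a knight exactly when Ivan is a knight" should be true; it is.
Since Jing is a knave, "Aldo is a knight" needs to be false, which holds.
Aldo is a knave, so "Boris is a knight exactly when Jing is a knight" must be false — and it is.
Ivan (knight): "at least 4 of Vance, Ulric, Boris, Jing, and me are knights" — true. ✓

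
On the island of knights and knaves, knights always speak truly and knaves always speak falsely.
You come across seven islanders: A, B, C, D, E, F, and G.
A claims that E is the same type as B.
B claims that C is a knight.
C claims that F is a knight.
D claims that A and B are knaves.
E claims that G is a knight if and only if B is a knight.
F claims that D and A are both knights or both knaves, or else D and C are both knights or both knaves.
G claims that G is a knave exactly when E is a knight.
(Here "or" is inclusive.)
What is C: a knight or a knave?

C is a knight.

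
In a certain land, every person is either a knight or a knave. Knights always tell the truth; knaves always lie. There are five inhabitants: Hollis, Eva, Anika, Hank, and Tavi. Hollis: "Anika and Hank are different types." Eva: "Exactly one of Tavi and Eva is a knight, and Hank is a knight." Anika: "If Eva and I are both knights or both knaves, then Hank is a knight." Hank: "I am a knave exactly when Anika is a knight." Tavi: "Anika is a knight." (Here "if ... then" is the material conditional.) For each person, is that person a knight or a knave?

Knights: none. Knaves: Hollis, Eva, Anika, Hank, and Tavi.

As a knave, Hollis's statement "Anika and Hank are different types" should be False; it is.
Eva is a knave; "exactly one of Tavi and Eva is a knight, and Hank is a knight" is False, as required.
Anika (knave): "if Eva and I are both knights or both knaves, then Hank is a knight" — False. ✓
As a knave, Hank's statement "I am a knave exactly when Anika is a knight" should be False; it is.
As a knave, Tavi's statement "Anika is a knight" should be False; it is.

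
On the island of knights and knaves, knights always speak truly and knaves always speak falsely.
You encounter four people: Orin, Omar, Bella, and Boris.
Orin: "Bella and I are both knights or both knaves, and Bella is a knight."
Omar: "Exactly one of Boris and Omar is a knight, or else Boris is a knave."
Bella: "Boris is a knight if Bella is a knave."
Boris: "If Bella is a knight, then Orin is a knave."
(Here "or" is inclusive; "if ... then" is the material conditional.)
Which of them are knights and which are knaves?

Orin is a knight, Omar is a knight, Bella is a knight, and Boris is a knave.

Orin is a knight, and the claim "Bella and I are both knights or both knaves, and Bella is a knight" is indeed true.
Omar (knight): "exactly one of Boris and Omar is a knight, or else Boris is a knave" — true. ✓
Bella is a knight; "Boris is a knight if Bella is a knave" is true, as required.
As a knave, Boris's statement "if Bella is a knight, then Orin is a knave" should be false; it is.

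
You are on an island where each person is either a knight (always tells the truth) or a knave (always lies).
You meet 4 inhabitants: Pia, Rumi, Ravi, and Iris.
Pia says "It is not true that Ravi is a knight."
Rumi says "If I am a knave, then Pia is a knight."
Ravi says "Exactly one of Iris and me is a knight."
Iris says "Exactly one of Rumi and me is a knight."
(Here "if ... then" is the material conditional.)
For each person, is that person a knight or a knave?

Pia (knave): "it is not true that Ravi is a knight" — false. ✓
Rumi (knave): "if I am a knave, then Pia is a knight" — false. ✓
As a knight, Ravi's statement "exactly one of Iris and me is a knight" should be True; it is.
Iris is a knave, and the claim "exactly one of Rumi and me is a knight" is indeed false.

Knights: Ravi. Knaves: Pia, Rumi, and Iris.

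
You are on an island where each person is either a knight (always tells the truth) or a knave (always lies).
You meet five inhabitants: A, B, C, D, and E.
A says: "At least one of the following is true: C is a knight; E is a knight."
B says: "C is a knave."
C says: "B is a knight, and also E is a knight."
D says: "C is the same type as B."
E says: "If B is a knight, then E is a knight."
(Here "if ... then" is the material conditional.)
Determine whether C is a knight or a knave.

C is a knave.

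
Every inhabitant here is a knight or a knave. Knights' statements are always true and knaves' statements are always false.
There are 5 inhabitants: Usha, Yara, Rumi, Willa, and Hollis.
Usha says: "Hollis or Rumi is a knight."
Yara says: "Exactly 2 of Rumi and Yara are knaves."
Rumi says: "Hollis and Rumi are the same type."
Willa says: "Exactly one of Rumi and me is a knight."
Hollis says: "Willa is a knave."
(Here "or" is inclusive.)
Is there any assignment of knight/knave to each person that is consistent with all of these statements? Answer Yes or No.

Checking all 32 assignments, each has at least one speaker whose statement's truth value contradicts their type.

No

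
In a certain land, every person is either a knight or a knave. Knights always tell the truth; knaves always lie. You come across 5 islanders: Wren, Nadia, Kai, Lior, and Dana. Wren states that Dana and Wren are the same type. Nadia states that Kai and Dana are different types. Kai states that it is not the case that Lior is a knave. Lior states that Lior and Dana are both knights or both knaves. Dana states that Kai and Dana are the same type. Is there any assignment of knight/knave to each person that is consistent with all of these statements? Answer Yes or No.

One consistent assignment: Wren=knight, Nadia=knave, Kai=knight, Lior=knight, Dana=knight.

Yes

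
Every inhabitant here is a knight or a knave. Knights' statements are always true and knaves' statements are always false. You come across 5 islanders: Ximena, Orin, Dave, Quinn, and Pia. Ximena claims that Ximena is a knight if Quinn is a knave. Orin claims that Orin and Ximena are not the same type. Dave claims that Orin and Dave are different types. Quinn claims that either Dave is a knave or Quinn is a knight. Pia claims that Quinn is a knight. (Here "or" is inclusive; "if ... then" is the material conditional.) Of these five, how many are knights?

1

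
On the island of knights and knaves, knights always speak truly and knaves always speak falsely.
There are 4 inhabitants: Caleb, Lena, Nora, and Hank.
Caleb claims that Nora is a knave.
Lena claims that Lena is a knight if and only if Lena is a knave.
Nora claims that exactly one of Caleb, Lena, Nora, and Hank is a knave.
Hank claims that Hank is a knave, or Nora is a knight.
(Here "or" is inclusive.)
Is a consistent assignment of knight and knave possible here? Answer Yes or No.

No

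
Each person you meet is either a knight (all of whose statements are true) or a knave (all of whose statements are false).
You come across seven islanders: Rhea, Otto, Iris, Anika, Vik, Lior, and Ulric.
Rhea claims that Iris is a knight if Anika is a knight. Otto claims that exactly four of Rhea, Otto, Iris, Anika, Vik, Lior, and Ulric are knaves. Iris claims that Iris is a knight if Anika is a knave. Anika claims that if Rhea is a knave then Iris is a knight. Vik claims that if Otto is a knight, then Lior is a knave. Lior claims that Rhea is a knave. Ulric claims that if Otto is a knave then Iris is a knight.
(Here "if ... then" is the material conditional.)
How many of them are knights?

The unique consistent assignment is Rhea=knight, Otto=knave, Iris=knight, Anika=knight, Vik=knight, Lior=knave, Ulric=knight.
That has 5 knights.

5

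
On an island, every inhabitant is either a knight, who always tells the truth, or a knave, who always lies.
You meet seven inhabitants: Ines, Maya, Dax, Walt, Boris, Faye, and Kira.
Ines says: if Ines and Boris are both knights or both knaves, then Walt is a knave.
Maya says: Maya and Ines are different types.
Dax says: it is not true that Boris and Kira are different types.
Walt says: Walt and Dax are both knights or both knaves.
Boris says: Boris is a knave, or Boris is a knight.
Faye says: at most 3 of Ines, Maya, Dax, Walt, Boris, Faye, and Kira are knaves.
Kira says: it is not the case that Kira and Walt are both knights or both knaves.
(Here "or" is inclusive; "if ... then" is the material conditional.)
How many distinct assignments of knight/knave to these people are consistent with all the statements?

0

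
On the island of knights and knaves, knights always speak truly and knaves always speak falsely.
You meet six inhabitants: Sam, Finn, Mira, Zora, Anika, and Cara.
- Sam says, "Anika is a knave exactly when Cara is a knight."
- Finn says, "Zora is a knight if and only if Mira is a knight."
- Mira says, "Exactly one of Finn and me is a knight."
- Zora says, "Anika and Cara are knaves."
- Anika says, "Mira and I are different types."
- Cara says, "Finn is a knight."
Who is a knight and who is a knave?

Sam is a knave, Finn is a knave, Mira is a knave, Zora is a knight, Anika is a knave, and Cara is a knave.

Sam is a knave, so "Anika is a knave exactly when Cara is a knight" must be False — and it is.
As a knave, Finn's statement "Zora is a knight if and only if Mira is a knight" should be False; it is.
Mira (knave): "exactly one of Finn and me is a knight" — False. ✓
Since Zora is a knight, "Anika and Cara are knaves" needs to be True, which holds.
Since Anika is a knave, "Mira and I are different types" needs to be False, which holds.
As a knave, Cara's statement "Finn is a knight" should be False; it is.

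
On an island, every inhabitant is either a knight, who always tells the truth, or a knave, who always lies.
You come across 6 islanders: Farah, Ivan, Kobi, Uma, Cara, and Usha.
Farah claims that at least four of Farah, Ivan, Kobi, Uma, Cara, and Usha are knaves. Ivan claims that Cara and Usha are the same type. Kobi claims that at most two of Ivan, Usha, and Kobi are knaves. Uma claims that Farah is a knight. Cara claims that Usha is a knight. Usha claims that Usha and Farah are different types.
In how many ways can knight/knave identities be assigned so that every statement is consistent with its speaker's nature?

1

Consistent assignments:
  Farah=knave, Ivan=knight, Kobi=knight, Uma=knave, Cara=knight, Usha=knight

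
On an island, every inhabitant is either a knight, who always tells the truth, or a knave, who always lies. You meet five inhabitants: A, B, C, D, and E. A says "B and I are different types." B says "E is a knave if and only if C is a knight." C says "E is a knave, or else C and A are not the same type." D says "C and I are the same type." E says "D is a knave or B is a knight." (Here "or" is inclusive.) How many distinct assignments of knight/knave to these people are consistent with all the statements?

1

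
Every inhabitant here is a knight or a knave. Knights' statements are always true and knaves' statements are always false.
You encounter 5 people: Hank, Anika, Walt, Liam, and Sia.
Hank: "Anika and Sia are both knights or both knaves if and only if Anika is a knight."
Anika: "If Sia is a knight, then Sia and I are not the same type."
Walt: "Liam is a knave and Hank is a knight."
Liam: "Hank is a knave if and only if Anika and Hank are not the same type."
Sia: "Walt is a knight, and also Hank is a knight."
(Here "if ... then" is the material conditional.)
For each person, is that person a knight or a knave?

Knights: Anika and Liam. Knaves: Hank, Walt, and Sia.

Hank is a knave, so "Anika and Sia are both knights or both knaves if and only if Anika is a knight" must be False — and it is.
Since Anika is a knight, "if Sia is a knight, then Sia and I are not the same type" needs to be True, which holds.
Since Walt is a knave, "Liam is a knave and Hank is a knight" needs to be False, which holds.
Liam (knight): "Hank is a knave if and only if Anika and Hank are not the same type" — True. ✓
Sia is a knave, and the claim "Walt is a knight, and also Hank is a knight" is indeed False.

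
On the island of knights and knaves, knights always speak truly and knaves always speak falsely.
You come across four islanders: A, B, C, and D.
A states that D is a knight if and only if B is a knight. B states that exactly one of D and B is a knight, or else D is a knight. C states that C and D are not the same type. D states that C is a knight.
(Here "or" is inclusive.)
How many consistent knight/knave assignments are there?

2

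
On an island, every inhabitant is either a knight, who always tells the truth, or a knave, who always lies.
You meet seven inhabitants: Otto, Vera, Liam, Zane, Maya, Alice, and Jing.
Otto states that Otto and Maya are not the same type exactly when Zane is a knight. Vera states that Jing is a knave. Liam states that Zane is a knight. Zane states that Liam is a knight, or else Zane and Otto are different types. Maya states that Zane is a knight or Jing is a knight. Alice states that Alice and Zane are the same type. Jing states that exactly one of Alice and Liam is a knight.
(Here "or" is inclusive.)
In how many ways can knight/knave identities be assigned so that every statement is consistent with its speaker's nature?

0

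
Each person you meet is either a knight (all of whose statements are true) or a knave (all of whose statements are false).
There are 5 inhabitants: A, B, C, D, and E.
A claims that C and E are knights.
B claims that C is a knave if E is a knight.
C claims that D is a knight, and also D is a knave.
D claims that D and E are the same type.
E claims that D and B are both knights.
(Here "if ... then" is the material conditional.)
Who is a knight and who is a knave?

A is a knave, B is a knight, C is a knave, D is a knight, and E is a knight.

Since A is a knave, "C and E are knights" needs to be False, which holds.
B is a knight, so "C is a knave if E is a knight" must be true — and it is.
As a knave, C's statement "D is a knight, and also D is a knave" should be False; it is.
As a knight, D's statement "D and E are the same type" should be true; it is.
As a knight, E's statement "D and B are both knights" should be true; it is.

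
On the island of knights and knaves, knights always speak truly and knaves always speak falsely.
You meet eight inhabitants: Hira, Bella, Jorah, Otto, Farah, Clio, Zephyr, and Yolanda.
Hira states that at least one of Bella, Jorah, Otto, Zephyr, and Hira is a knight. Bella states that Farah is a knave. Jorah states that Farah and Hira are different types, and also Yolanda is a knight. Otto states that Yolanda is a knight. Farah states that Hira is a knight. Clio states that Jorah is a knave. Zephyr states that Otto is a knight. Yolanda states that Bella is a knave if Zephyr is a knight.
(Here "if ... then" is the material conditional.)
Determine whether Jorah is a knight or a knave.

Jorah is a knave.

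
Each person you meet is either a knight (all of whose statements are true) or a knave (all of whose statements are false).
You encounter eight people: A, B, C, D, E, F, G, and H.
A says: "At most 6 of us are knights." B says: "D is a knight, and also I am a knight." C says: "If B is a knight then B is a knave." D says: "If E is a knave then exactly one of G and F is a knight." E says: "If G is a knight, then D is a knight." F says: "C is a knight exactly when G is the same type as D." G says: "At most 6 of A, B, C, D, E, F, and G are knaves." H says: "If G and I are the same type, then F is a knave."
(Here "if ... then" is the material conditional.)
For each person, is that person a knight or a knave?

Knights: A, B, D, E, G, and H. Knaves: C and F.

A is a knight, so "at most 6 of us are knights" must be True — and it is.
B is a knight, and the claim "D is a knight, and also I am a knight" is indeed True.
As a knave, C's statement "if B is a knight then B is a knave" should be false; it is.
D is a knight, so "if E is a knave then exactly one of G and F is a knight" must be True — and it is.
E is a knight; "if G is a knight, then D is a knight" is True, as required.
F (knave): "C is a knight exactly when G is the same type as D" — false. ✓
Since G is a knight, "at most 6 of A, B, C, D, E, F, and G are knaves" needs to be True, which holds.
H is a knight, so "if G and I are the same type, then F is a knave" must be True — and it is.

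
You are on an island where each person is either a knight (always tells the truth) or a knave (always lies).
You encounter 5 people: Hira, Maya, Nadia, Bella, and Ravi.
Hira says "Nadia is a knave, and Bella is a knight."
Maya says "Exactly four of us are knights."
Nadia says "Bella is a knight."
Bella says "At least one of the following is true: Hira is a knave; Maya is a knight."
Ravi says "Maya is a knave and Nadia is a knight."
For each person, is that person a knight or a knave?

Suppose Hira is a knight. Then Hira's statement "Nadia is a knave, and Bella is a knight" would have to be true. Checking the 16 ways to assign the others, none is consistent with every speaker.
(For instance, with Maya=knave, Nadia=knight, Bella=knight, Ravi=knight, Hira's claim "Nadia is a knave, and Bella is a knight" comes out false where it would need to be true.)
So Hira must be a knave, making "Nadia is a knave, and Bella is a knight" false. Taking Hira=knave, Maya=knave, Nadia=knight, Bella=knight, Ravi=knight, each remaining statement checks out:
  Maya (knave): "exactly four of us are knights" — false. ✓
  Nadia (knight): "Bella is a knight" — true. ✓
  Bella (knight): "at least one of the following is true: Hira is a knave; Maya is a knight" — true. ✓
  Ravi (knight): "Maya is a knave and Nadia is a knight" — true. ✓
This is the unique consistent assignment.

Hira is a knave, Maya is a knave, Nadia is a knight, Bella is a knight, and Ravi is a knight.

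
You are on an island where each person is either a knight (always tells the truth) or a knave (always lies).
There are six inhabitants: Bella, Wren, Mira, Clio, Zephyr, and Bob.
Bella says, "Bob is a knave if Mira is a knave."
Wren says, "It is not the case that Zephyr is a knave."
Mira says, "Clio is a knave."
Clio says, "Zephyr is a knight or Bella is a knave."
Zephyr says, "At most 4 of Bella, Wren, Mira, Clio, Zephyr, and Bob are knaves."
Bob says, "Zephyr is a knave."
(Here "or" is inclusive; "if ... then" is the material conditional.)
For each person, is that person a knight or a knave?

Bella is a knight; "Bob is a knave if Mira is a knave" is true, as required.
Wren is a knight; "it is not the case that Zephyr is a knave" is true, as required.
Mira is a knave; "Clio is a knave" is false, as required.
Clio is a knight, and the claim "Zephyr is a knight or Bella is a knave" is indeed true.
Zephyr (knight): "at most 4 of Bella, Wren, Mira, Clio, Zephyr, and Bob are knaves" — true. ✓
Since Bob is a knave, "Zephyr is a knave" needs to be false, which holds.

Bella is a knight, Wren is a knight, Mira is a knave, Clio is a knight, Zephyr is a knight, and Bob is a knave.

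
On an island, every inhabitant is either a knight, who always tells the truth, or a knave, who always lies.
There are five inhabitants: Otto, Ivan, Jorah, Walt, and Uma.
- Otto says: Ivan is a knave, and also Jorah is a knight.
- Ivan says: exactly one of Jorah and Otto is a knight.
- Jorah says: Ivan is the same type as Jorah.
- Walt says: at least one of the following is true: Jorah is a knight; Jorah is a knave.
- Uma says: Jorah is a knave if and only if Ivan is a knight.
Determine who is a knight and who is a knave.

Knights: Ivan, Jorah, and Walt. Knaves: Otto and Uma.

Suppose Otto is a knight. Then Otto's statement "Ivan is a knave, and also Jorah is a knight" would have to be true. Checking the 16 ways to assign the others, none is consistent with every speaker.
(For instance, with Ivan=knight, Jorah=knight, Walt=knight, Uma=knave, Otto's claim "Ivan is a knave, and also Jorah is a knight" comes out false where it would need to be true.)
So Otto must be a knave, making "Ivan is a knave, and also Jorah is a knight" false. Taking Otto=knave, Ivan=knight, Jorah=knight, Walt=knight, Uma=knave, each remaining statement checks out:
  Ivan (knight): "exactly one of Jorah and Otto is a knight" — true. ✓
  Jorah (knight): "Ivan is the same type as Jorah" — true. ✓
  Walt (knight): "at least one of the following is true: Jorah is a knight; Jorah is a knave" — true. ✓
  Uma (knave): "Jorah is a knave if and only if Ivan is a knight" — false. ✓
This is the unique consistent assignment.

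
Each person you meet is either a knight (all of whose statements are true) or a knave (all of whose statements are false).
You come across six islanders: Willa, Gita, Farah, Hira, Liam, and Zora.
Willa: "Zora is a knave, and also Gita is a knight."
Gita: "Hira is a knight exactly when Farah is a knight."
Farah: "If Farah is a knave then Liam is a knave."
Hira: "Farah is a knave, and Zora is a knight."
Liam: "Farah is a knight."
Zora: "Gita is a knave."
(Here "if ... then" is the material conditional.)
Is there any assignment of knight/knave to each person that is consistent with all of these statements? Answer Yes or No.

Yes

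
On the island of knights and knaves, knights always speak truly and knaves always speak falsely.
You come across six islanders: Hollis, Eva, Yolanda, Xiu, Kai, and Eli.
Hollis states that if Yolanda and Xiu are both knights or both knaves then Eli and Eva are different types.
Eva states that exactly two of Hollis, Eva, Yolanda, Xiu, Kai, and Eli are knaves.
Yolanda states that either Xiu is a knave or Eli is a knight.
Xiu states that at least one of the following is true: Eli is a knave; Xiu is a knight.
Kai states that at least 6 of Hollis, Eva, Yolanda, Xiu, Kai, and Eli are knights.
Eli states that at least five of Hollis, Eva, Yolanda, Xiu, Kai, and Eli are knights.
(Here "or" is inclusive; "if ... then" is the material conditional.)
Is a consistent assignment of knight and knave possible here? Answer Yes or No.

Yes

One consistent assignment: Hollis=knight, Eva=knave, Yolanda=knave, Xiu=knight, Kai=knave, Eli=knave.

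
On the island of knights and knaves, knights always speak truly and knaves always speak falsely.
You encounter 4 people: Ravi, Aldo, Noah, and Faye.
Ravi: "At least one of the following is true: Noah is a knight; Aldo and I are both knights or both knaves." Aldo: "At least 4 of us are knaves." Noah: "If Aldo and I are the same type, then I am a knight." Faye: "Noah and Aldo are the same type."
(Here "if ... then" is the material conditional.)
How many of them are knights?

2

The unique consistent assignment is Ravi=knight, Aldo=knave, Noah=knight, Faye=knave.
That has 2 knights.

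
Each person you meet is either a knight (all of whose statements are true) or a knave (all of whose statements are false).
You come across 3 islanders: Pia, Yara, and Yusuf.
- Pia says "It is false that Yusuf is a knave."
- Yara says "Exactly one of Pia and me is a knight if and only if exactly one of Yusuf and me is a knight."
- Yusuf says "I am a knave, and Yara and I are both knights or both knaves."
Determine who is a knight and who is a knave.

Pia is a knave, Yara is a knight, and Yusuf is a knave.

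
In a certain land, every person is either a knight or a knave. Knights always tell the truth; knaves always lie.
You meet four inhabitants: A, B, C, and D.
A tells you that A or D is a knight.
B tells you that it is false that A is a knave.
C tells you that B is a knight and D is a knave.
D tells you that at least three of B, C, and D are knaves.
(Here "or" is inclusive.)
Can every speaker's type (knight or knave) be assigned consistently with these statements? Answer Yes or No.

One consistent assignment: A=knight, B=knight, C=knight, D=knave.

Yes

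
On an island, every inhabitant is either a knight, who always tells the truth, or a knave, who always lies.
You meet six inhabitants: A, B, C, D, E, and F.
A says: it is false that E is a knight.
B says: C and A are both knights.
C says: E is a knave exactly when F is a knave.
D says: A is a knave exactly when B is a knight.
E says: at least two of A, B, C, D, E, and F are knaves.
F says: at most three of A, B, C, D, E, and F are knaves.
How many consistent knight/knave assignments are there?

2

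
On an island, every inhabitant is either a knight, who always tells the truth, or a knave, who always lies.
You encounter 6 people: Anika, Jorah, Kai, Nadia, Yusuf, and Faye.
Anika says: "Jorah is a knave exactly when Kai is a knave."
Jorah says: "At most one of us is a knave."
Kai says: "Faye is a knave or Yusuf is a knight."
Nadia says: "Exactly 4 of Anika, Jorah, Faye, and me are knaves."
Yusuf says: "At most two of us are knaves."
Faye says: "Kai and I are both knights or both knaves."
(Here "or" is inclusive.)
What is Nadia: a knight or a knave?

Nadia is a knave.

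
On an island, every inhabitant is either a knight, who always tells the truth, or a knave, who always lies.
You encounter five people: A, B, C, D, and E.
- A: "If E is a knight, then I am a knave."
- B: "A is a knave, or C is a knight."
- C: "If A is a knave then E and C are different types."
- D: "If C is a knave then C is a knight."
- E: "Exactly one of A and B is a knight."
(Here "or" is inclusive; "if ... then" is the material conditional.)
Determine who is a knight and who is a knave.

Knights: A, B, C, and D. Knaves: E.

A is a knight; "if E is a knight, then I am a knave" is true, as required.
B is a knight, and the claim "A is a knave, or C is a knight" is indeed true.
C is a knight, and the claim "if A is a knave then E and C are different types" is indeed true.
D is a knight; "if C is a knave then C is a knight" is true, as required.
As a knave, E's statement "exactly one of A and B is a knight" should be False; it is.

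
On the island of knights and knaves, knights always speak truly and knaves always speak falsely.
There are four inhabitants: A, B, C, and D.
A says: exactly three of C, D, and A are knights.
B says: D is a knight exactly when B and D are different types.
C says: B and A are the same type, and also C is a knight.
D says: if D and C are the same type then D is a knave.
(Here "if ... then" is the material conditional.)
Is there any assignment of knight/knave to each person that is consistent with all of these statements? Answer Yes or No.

No

Checking all 16 assignments, each has at least one speaker whose statement's truth value contradicts their type.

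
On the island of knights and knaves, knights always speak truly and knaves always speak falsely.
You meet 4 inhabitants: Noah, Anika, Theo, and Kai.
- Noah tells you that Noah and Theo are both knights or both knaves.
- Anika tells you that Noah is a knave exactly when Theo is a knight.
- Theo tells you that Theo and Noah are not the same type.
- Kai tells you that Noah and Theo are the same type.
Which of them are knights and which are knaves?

Knights: Anika and Theo. Knaves: Noah and Kai.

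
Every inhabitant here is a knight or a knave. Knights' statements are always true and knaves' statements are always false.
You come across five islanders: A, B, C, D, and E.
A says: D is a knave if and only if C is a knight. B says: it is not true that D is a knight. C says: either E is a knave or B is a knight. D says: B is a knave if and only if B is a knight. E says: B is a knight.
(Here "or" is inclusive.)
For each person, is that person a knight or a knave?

As a knight, A's statement "D is a knave if and only if C is a knight" should be True; it is.
As a knight, B's statement "it is not true that D is a knight" should be True; it is.
As a knight, C's statement "either E is a knave or B is a knight" should be True; it is.
Since D is a knave, "B is a knave if and only if B is a knight" needs to be false, which holds.
E is a knight, so "B is a knight" must be True — and it is.

A is a knight, B is a knight, C is a knight, D is a knave, and E is a knight.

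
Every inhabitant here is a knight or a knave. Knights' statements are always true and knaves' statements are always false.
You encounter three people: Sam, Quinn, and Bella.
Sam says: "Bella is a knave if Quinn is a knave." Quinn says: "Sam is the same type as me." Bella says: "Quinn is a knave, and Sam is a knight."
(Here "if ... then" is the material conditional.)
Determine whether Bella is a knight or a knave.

Bella is a knave.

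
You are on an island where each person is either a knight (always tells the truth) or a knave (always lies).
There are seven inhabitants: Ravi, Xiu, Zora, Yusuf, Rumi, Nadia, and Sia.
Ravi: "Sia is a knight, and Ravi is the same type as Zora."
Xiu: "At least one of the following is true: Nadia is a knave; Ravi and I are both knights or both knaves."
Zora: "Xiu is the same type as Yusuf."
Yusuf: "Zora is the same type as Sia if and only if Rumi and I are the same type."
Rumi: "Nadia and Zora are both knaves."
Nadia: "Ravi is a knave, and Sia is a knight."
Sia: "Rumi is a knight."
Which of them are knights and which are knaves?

Knights: Xiu, Zora, and Yusuf. Knaves: Ravi, Rumi, Nadia, and Sia.

Ravi is a knave, so "Sia is a knight, and Ravi is the same type as Zora" must be False — and it is.
Xiu is a knight, and the claim "at least one of the following is true: Nadia is a knave; Ravi and I are both knights or both knaves" is indeed true.
Zora (knight): "Xiu is the same type as Yusuf" — true. ✓
Yusuf (knight): "Zora is the same type as Sia if and only if Rumi and I are the same type" — true. ✓
Rumi is a knave; "Nadia and Zora are both knaves" is False, as required.
Nadia is a knave, so "Ravi is a knave, and Sia is a knight" must be False — and it is.
Since Sia is a knave, "Rumi is a knight" needs to be False, which holds.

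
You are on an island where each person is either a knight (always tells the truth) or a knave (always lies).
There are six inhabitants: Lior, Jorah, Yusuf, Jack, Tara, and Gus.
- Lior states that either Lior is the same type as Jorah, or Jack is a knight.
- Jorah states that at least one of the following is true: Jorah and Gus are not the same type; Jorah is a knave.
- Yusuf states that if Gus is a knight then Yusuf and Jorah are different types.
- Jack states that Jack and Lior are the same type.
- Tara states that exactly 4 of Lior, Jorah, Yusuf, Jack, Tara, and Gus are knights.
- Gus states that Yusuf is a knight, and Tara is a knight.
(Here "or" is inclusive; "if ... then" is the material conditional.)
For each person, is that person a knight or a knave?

Knights: Lior, Jorah, and Yusuf. Knaves: Jack, Tara, and Gus.

Lior is a knight; "either Lior is the same type as Jorah, or Jack is a knight" is True, as required.
Jorah (knight): "at least one of the following is true: Jorah and Gus are not the same type; Jorah is a knave" — True. ✓
Since Yusuf is a knight, "if Gus is a knight then Yusuf and Jorah are different types" needs to be True, which holds.
Jack is a knave, and the claim "Jack and Lior are the same type" is indeed False.
As a knave, Tara's statement "exactly 4 of Lior, Jorah, Yusuf, Jack, Tara, and Gus are knights" should be False; it is.
Gus is a knave, so "Yusuf is a knight, and Tara is a knight" must be False — and it is.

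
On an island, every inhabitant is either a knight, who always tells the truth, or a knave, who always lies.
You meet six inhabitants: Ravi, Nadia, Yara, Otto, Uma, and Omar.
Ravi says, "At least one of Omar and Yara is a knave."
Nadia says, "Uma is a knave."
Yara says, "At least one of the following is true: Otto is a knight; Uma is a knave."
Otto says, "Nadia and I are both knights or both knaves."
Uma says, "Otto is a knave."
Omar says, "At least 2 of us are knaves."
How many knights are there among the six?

4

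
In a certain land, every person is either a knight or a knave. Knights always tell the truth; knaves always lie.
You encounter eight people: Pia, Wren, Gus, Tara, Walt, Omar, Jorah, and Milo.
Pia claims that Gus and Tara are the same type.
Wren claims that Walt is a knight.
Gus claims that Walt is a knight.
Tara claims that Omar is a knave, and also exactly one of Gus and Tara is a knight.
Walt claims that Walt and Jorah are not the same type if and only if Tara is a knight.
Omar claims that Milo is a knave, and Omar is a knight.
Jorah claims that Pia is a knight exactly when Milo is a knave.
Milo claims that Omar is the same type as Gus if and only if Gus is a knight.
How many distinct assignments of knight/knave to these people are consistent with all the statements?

2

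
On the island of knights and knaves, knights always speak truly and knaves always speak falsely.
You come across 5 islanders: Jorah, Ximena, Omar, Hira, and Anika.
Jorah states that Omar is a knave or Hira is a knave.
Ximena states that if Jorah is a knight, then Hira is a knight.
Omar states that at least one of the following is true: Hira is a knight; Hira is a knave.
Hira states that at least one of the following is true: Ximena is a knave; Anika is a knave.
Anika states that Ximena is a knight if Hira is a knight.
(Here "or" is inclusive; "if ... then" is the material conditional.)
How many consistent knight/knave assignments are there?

0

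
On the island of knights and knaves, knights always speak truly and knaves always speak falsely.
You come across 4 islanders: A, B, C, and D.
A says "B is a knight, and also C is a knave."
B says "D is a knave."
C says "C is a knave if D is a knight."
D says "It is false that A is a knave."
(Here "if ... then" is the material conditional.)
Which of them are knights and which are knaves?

Knights: B and C. Knaves: A and D.

A is a knave, and the claim "B is a knight, and also C is a knave" is indeed False.
As a knight, B's statement "D is a knave" should be True; it is.
C is a knight, so "C is a knave if D is a knight" must be True — and it is.
D is a knave, so "it is false that A is a knave" must be False — and it is.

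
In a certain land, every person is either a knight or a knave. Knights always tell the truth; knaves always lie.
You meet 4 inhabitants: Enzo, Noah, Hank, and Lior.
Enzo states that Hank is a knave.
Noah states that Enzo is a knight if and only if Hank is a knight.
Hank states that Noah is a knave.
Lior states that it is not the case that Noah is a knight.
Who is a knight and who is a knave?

As a knave, Enzo's statement "Hank is a knave" should be false; it is.
Noah is a knave, so "Enzo is a knight if and only if Hank is a knight" must be false — and it is.
Hank (knight): "Noah is a knave" — True. ✓
Lior (knight): "it is not the case that Noah is a knight" — True. ✓

Enzo is a knave, Noah is a knave, Hank is a knight, and Lior is a knight.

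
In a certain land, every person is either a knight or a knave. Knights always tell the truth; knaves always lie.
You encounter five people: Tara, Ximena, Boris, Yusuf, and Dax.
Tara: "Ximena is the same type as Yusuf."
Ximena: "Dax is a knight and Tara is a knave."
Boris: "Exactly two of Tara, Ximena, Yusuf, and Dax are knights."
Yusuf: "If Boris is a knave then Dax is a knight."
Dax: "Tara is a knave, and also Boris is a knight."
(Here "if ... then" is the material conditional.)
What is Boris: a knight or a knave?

Consistent assignments: {Tara=knight, Ximena=knave, Boris=knave, Yusuf=knave, Dax=knave}
In every consistent assignment, Boris is a knave.

Boris is a knave.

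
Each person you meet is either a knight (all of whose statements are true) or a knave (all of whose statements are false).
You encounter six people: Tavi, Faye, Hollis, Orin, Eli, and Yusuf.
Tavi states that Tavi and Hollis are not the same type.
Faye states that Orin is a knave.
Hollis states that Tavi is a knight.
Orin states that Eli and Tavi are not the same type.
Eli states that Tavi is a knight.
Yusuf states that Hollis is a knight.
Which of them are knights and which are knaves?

Tavi is a knave, Faye is a knight, Hollis is a knave, Orin is a knave, Eli is a knave, and Yusuf is a knave.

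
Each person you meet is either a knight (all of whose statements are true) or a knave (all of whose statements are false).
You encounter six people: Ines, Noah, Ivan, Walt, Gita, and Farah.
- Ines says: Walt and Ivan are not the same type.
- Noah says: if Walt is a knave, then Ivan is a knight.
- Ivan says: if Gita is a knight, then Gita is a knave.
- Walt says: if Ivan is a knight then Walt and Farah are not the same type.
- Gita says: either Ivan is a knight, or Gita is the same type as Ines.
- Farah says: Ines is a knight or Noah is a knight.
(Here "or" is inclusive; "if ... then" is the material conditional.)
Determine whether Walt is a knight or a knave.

Walt is a knight.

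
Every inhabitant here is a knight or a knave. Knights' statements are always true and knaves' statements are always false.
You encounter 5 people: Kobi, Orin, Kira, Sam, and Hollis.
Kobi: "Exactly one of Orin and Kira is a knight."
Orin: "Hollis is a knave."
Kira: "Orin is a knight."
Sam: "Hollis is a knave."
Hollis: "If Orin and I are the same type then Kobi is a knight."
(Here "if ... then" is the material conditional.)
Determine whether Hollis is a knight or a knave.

Consistent assignments: {Kobi=knave, Orin=knave, Kira=knave, Sam=knave, Hollis=knight}
In every consistent assignment, Hollis is a knight.

Hollis is a knight.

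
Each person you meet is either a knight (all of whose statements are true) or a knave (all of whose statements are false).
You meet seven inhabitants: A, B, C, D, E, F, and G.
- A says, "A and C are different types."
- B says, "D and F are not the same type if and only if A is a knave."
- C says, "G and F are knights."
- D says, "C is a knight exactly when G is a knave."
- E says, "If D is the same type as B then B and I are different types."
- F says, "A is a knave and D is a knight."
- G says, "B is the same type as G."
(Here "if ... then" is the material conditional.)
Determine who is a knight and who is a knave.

A is a knight; "A and C are different types" is true, as required.
B is a knight, and the claim "D and F are not the same type if and only if A is a knave" is indeed true.
C (knave): "G and F are knights" — false. ✓
D (knave): "C is a knight exactly when G is a knave" — false. ✓
As a knight, E's statement "if D is the same type as B then B and I are different types" should be true; it is.
F is a knave, so "A is a knave and D is a knight" must be false — and it is.
G is a knave, so "B is the same type as G" must be false — and it is.

Knights: A, B, and E. Knaves: C, D, F, and G.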